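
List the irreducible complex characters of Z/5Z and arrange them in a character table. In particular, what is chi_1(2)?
Character table of Z/5Z (irreps indexed chi_0,...,chi_4 with chi_k(m) = zeta_5^(k*m), zeta_5 = exp(2*pi*i/5)):
  irrep \ class  {0} (size 1)  {1} (size 1)    {2} (size 1)    {3} (size 1)    {4} (size 1)  
  chi_0          1             1               1               1               1             
  chi_1          1             exp(2*I*pi/5)   exp(4*I*pi/5)   exp(-4*I*pi/5)  exp(-2*I*pi/5)
  chi_2          1             exp(4*I*pi/5)   exp(-2*I*pi/5)  exp(2*I*pi/5)   exp(-4*I*pi/5)
  chi_3          1             exp(-4*I*pi/5)  exp(2*I*pi/5)   exp(-2*I*pi/5)  exp(4*I*pi/5) 
  chi_4          1             exp(-2*I*pi/5)  exp(-4*I*pi/5)  exp(4*I*pi/5)   exp(2*I*pi/5) 

Spot check: chi_1(2) = zeta_5^(1*2) = zeta_5^2 = exp(4*I*pi/5).

Z/5Z is abelian, so all 5 irreducible complex representations are 1-dimensional. They are given by chi_k(m) = zeta_5^(k*m) for k = 0,...,4. Row orthogonality: sum_m chi_k(m) conj(chi_l(m)) = 5 * [k = l].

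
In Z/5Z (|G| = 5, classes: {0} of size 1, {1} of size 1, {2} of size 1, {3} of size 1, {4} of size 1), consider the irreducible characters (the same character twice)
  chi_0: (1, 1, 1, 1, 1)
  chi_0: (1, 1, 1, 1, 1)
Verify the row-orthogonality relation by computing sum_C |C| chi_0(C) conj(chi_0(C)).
Sum = 5 = |G| = 5; so <chi_0, chi_0> = 1 (norm-1 confirms irreducibility).

Proof sketch: Compute term by term over conjugacy classes (|C| * chi_0(C) * conj(chi_0(C))):
  1*(1)*conj(1) + 1*(1)*conj(1) + 1*(1)*conj(1) + 1*(1)*conj(1) + 1*(1)*conj(1)
  = (1) + (1) + (1) + (1) + (1)
  = 5.
(Exp terms are combined using exp(i*s)*conj(exp(i*t)) = exp(i*(s-t)), and sums of them are collapsed using the identity that for every m > 1 the m distinct m-th roots of unity sum to 0, e.g. 1 + exp(2*I*pi/3) + exp(-2*I*pi/3) = 0.)
Dividing by |G| = 5 gives 5/5 = 1, matching the row-orthogonality relation <chi_0, chi_0> = [chi_0 = chi_0].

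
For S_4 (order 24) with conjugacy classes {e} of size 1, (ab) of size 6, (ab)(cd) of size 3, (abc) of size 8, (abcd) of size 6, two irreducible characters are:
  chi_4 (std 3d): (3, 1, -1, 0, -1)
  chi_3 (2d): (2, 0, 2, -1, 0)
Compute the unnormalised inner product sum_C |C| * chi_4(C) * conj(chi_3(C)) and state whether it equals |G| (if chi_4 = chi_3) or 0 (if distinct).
Sum = 0; so <chi_4, chi_3> = 0 (distinct irreducibles are orthogonal).

Solution. Compute term by term over conjugacy classes (|C| * chi_4(C) * conj(chi_3(C))):
  1*(3)*conj(2) + 6*(1)*conj(0) + 3*(-1)*conj(2) + 8*(0)*conj(-1) + 6*(-1)*conj(0)
  = (6) + (0) + (-6) + (0) + (0)
  = 0.
Dividing by |G| = 24 gives 0/24 = 0, matching the row-orthogonality relation <chi_4, chi_3> = [chi_4 = chi_3].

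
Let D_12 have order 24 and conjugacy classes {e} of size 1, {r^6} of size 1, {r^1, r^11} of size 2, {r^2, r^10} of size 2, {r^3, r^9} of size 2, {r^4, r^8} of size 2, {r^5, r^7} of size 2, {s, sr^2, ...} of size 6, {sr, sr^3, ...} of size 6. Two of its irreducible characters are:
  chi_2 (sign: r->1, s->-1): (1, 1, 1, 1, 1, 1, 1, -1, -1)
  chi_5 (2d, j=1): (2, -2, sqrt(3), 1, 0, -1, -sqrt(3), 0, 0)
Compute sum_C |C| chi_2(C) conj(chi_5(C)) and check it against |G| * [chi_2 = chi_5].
Sum = 0; so <chi_2, chi_5> = 0 (distinct irreducibles are orthogonal).

Argument: Compute term by term over conjugacy classes (|C| * chi_2(C) * conj(chi_5(C))):
  1*(1)*conj(2) + 1*(1)*conj(-2) + 2*(1)*conj(sqrt(3)) + 2*(1)*conj(1) + 2*(1)*conj(0) + 2*(1)*conj(-1) + 2*(1)*conj(-sqrt(3)) + 6*(-1)*conj(0) + 6*(-1)*conj(0)
  = (2) + (-2) + (2*sqrt(3)) + (2) + (0) + (-2) + (-2*sqrt(3)) + (0) + (0)
  = 0.
Dividing by |G| = 24 gives 0/24 = 0, matching the row-orthogonality relation <chi_2, chi_5> = [chi_2 = chi_5].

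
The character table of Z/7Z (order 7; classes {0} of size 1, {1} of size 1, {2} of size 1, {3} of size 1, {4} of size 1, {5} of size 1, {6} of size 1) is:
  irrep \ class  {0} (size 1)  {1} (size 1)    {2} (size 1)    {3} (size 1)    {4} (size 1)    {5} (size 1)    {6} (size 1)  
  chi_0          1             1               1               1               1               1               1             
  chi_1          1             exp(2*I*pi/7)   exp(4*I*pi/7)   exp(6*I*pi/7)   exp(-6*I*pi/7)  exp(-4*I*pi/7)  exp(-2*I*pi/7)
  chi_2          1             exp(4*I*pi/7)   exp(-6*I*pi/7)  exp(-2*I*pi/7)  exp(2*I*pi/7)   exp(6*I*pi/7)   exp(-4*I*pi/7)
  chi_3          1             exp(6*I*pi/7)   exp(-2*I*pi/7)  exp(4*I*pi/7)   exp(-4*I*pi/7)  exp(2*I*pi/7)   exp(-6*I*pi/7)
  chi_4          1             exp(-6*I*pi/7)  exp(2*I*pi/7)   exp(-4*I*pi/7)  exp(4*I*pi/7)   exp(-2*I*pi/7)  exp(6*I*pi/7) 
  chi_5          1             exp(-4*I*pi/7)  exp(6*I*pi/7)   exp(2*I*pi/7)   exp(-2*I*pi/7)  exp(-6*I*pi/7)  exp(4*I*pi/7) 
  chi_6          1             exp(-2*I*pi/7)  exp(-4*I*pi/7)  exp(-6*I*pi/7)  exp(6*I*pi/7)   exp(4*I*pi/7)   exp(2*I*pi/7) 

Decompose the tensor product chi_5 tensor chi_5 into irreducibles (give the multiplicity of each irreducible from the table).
chi_5 tensor chi_5 = chi_3 (all other irreducibles have multiplicity 0).

Solution. The character of a tensor product is the pointwise product (chi_5 * chi_5)(C) = chi_5(C) * chi_5(C):
  {0}: (1)*(1), {1}: (exp(-4*I*pi/7))*(exp(-4*I*pi/7)), {2}: (exp(6*I*pi/7))*(exp(6*I*pi/7)), {3}: (exp(2*I*pi/7))*(exp(2*I*pi/7)), {4}: (exp(-2*I*pi/7))*(exp(-2*I*pi/7)), {5}: (exp(-6*I*pi/7))*(exp(-6*I*pi/7)), {6}: (exp(4*I*pi/7))*(exp(4*I*pi/7))
so (chi_5 * chi_5) takes values
  {0} -> 1, {1} -> exp(6*I*pi/7), {2} -> exp(-2*I*pi/7), {3} -> exp(4*I*pi/7), {4} -> exp(-4*I*pi/7), {5} -> exp(2*I*pi/7), {6} -> exp(-6*I*pi/7).
Now take the inner product of this character with each irreducible chi from the table, <chi_5*chi_5, chi> = (1/7) sum_C |C| (chi_5*chi_5)(C) conj(chi(C)):
  <chi_5*chi_5, chi_0> = (1/7)[1*(1)*conj(1) + 1*(exp(6*I*pi/7))*conj(1) + 1*(exp(-2*I*pi/7))*conj(1) + 1*(exp(4*I*pi/7))*conj(1) + 1*(exp(-4*I*pi/7))*conj(1) + 1*(exp(2*I*pi/7))*conj(1) + 1*(exp(-6*I*pi/7))*conj(1)]
      = (1/7)[(1) + (exp(6*I*pi/7)) + (exp(-2*I*pi/7)) + (exp(4*I*pi/7)) + (exp(-4*I*pi/7)) + (exp(2*I*pi/7)) + (exp(-6*I*pi/7))] = 0/7 = 0
  <chi_5*chi_5, chi_1> = (1/7)[1*(1)*conj(1) + 1*(exp(6*I*pi/7))*conj(exp(2*I*pi/7)) + 1*(exp(-2*I*pi/7))*conj(exp(4*I*pi/7)) + 1*(exp(4*I*pi/7))*conj(exp(6*I*pi/7)) + 1*(exp(-4*I*pi/7))*conj(exp(-6*I*pi/7)) + 1*(exp(2*I*pi/7))*conj(exp(-4*I*pi/7)) + 1*(exp(-6*I*pi/7))*conj(exp(-2*I*pi/7))]
      = (1/7)[(1) + (exp(4*I*pi/7)) + (exp(-6*I*pi/7)) + (exp(-2*I*pi/7)) + (exp(2*I*pi/7)) + (exp(6*I*pi/7)) + (exp(-4*I*pi/7))] = 0/7 = 0
  <chi_5*chi_5, chi_2> = (1/7)[1*(1)*conj(1) + 1*(exp(6*I*pi/7))*conj(exp(4*I*pi/7)) + 1*(exp(-2*I*pi/7))*conj(exp(-6*I*pi/7)) + 1*(exp(4*I*pi/7))*conj(exp(-2*I*pi/7)) + 1*(exp(-4*I*pi/7))*conj(exp(2*I*pi/7)) + 1*(exp(2*I*pi/7))*conj(exp(6*I*pi/7)) + 1*(exp(-6*I*pi/7))*conj(exp(-4*I*pi/7))]
      = (1/7)[(1) + (exp(2*I*pi/7)) + (exp(4*I*pi/7)) + (exp(6*I*pi/7)) + (exp(-6*I*pi/7)) + (exp(-4*I*pi/7)) + (exp(-2*I*pi/7))] = 0/7 = 0
  <chi_5*chi_5, chi_3> = (1/7)[1*(1)*conj(1) + 1*(exp(6*I*pi/7))*conj(exp(6*I*pi/7)) + 1*(exp(-2*I*pi/7))*conj(exp(-2*I*pi/7)) + 1*(exp(4*I*pi/7))*conj(exp(4*I*pi/7)) + 1*(exp(-4*I*pi/7))*conj(exp(-4*I*pi/7)) + 1*(exp(2*I*pi/7))*conj(exp(2*I*pi/7)) + 1*(exp(-6*I*pi/7))*conj(exp(-6*I*pi/7))]
      = (1/7)[(1) + (1) + (1) + (1) + (1) + (1) + (1)] = 7/7 = 1
  <chi_5*chi_5, chi_4> = (1/7)[1*(1)*conj(1) + 1*(exp(6*I*pi/7))*conj(exp(-6*I*pi/7)) + 1*(exp(-2*I*pi/7))*conj(exp(2*I*pi/7)) + 1*(exp(4*I*pi/7))*conj(exp(-4*I*pi/7)) + 1*(exp(-4*I*pi/7))*conj(exp(4*I*pi/7)) + 1*(exp(2*I*pi/7))*conj(exp(-2*I*pi/7)) + 1*(exp(-6*I*pi/7))*conj(exp(6*I*pi/7))]
      = (1/7)[(1) + (exp(-2*I*pi/7)) + (exp(-4*I*pi/7)) + (exp(-6*I*pi/7)) + (exp(6*I*pi/7)) + (exp(4*I*pi/7)) + (exp(2*I*pi/7))] = 0/7 = 0
  <chi_5*chi_5, chi_5> = (1/7)[1*(1)*conj(1) + 1*(exp(6*I*pi/7))*conj(exp(-4*I*pi/7)) + 1*(exp(-2*I*pi/7))*conj(exp(6*I*pi/7)) + 1*(exp(4*I*pi/7))*conj(exp(2*I*pi/7)) + 1*(exp(-4*I*pi/7))*conj(exp(-2*I*pi/7)) + 1*(exp(2*I*pi/7))*conj(exp(-6*I*pi/7)) + 1*(exp(-6*I*pi/7))*conj(exp(4*I*pi/7))]
      = (1/7)[(1) + (exp(-4*I*pi/7)) + (exp(6*I*pi/7)) + (exp(2*I*pi/7)) + (exp(-2*I*pi/7)) + (exp(-6*I*pi/7)) + (exp(4*I*pi/7))] = 0/7 = 0
  <chi_5*chi_5, chi_6> = (1/7)[1*(1)*conj(1) + 1*(exp(6*I*pi/7))*conj(exp(-2*I*pi/7)) + 1*(exp(-2*I*pi/7))*conj(exp(-4*I*pi/7)) + 1*(exp(4*I*pi/7))*conj(exp(-6*I*pi/7)) + 1*(exp(-4*I*pi/7))*conj(exp(6*I*pi/7)) + 1*(exp(2*I*pi/7))*conj(exp(4*I*pi/7)) + 1*(exp(-6*I*pi/7))*conj(exp(2*I*pi/7))]
      = (1/7)[(1) + (exp(-6*I*pi/7)) + (exp(2*I*pi/7)) + (exp(-4*I*pi/7)) + (exp(4*I*pi/7)) + (exp(-2*I*pi/7)) + (exp(6*I*pi/7))] = 0/7 = 0
(Exp terms are combined using exp(i*s)*conj(exp(i*t)) = exp(i*(s-t)), and sums of them are collapsed using the identity that for every m > 1 the m distinct m-th roots of unity sum to 0, e.g. 1 + exp(2*I*pi/3) + exp(-2*I*pi/3) = 0.)
Hence the multiplicities are chi_3: 1. Dimension check: dim(chi_5)*dim(chi_5) = 1*1 = 1 and sum (mult * dim) = 1*1 = 1.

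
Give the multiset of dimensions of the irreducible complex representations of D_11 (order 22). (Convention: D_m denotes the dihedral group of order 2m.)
Dimensions: 1, 1, 2, 2, 2, 2, 2

There are 7 irreducibles (= number of conjugacy classes). Their dimensions d_i satisfy sum d_i^2 = |G| = 22: 1 + 1 + 4 + 4 + 4 + 4 + 4 = 22.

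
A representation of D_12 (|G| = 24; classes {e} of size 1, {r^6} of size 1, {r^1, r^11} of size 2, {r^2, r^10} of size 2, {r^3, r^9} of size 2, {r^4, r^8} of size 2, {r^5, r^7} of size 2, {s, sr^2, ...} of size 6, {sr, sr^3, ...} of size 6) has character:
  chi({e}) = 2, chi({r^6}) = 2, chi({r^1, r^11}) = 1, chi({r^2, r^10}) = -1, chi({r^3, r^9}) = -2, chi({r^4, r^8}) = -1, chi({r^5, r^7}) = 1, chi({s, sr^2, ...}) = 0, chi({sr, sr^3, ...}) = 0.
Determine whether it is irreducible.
Irreducible: <chi, chi> = 1.

Working: <chi, chi> = (1/|G|) sum_C |C| * |chi(C)|^2 = (1/24)[1*|2|^2 + 1*|2|^2 + 2*|1|^2 + 2*|-1|^2 + 2*|-2|^2 + 2*|-1|^2 + 2*|1|^2 + 6*|0|^2 + 6*|0|^2]
  = (1/24)[(4) + (4) + (2) + (2) + (8) + (2) + (2) + (0) + (0)] = 24/24 = 1.
A character is irreducible iff <chi, chi> = 1, so this representation is irreducible.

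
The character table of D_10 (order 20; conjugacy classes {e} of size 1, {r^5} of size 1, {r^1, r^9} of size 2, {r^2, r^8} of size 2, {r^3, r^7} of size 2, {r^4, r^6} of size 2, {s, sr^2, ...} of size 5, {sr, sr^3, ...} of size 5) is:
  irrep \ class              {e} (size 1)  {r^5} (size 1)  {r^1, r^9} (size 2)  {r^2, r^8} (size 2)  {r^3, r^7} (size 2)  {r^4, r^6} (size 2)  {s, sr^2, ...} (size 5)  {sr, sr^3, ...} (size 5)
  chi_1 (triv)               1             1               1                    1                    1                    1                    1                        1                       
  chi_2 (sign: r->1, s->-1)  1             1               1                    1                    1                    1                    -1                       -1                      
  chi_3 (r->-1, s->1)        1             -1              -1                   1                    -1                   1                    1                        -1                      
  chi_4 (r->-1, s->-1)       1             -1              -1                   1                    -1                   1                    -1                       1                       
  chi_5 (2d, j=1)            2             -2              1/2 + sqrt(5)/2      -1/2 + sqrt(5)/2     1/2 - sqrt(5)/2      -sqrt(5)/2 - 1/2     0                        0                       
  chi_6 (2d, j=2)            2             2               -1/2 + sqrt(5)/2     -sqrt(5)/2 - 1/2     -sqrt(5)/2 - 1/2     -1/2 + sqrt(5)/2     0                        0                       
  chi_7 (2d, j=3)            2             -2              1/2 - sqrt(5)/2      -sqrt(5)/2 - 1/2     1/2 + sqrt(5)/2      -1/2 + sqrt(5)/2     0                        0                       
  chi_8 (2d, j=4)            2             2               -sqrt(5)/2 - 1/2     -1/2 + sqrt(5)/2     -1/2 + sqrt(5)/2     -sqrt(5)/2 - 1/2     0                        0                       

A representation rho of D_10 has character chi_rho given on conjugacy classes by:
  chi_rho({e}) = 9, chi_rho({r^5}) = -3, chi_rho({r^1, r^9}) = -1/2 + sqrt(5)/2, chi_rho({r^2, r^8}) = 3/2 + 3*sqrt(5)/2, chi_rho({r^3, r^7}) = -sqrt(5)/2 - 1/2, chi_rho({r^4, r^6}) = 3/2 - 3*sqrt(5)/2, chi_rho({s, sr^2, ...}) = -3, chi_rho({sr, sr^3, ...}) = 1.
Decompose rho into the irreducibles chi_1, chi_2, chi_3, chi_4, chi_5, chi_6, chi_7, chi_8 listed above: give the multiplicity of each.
Multiplicities: chi_1: 0, chi_2: 1, chi_3: 0, chi_4: 2, chi_5: 2, chi_6: 0, chi_7: 0, chi_8: 1.

Derivation: Use <chi_rho, chi> = (1/|G|) sum_C |C| * chi_rho(C) * conj(chi(C)) with |G| = 20 for each irreducible chi in the table:
  <chi_rho, chi_1> = (1/20)[1*(9)*conj(1) + 1*(-3)*conj(1) + 2*(-1/2 + sqrt(5)/2)*conj(1) + 2*(3/2 + 3*sqrt(5)/2)*conj(1) + 2*(-sqrt(5)/2 - 1/2)*conj(1) + 2*(3/2 - 3*sqrt(5)/2)*conj(1) + 5*(-3)*conj(1) + 5*(1)*conj(1)]
      = (1/20)[(9) + (-3) + (-1 + sqrt(5)) + (3 + 3*sqrt(5)) + (-sqrt(5) - 1) + (3 - 3*sqrt(5)) + (-15) + (5)] = 0/20 = 0
  <chi_rho, chi_2> = (1/20)[1*(9)*conj(1) + 1*(-3)*conj(1) + 2*(-1/2 + sqrt(5)/2)*conj(1) + 2*(3/2 + 3*sqrt(5)/2)*conj(1) + 2*(-sqrt(5)/2 - 1/2)*conj(1) + 2*(3/2 - 3*sqrt(5)/2)*conj(1) + 5*(-3)*conj(-1) + 5*(1)*conj(-1)]
      = (1/20)[(9) + (-3) + (-1 + sqrt(5)) + (3 + 3*sqrt(5)) + (-sqrt(5) - 1) + (3 - 3*sqrt(5)) + (15) + (-5)] = 20/20 = 1
  <chi_rho, chi_3> = (1/20)[1*(9)*conj(1) + 1*(-3)*conj(-1) + 2*(-1/2 + sqrt(5)/2)*conj(-1) + 2*(3/2 + 3*sqrt(5)/2)*conj(1) + 2*(-sqrt(5)/2 - 1/2)*conj(-1) + 2*(3/2 - 3*sqrt(5)/2)*conj(1) + 5*(-3)*conj(1) + 5*(1)*conj(-1)]
      = (1/20)[(9) + (3) + (1 - sqrt(5)) + (3 + 3*sqrt(5)) + (1 + sqrt(5)) + (3 - 3*sqrt(5)) + (-15) + (-5)] = 0/20 = 0
  <chi_rho, chi_4> = (1/20)[1*(9)*conj(1) + 1*(-3)*conj(-1) + 2*(-1/2 + sqrt(5)/2)*conj(-1) + 2*(3/2 + 3*sqrt(5)/2)*conj(1) + 2*(-sqrt(5)/2 - 1/2)*conj(-1) + 2*(3/2 - 3*sqrt(5)/2)*conj(1) + 5*(-3)*conj(-1) + 5*(1)*conj(1)]
      = (1/20)[(9) + (3) + (1 - sqrt(5)) + (3 + 3*sqrt(5)) + (1 + sqrt(5)) + (3 - 3*sqrt(5)) + (15) + (5)] = 40/20 = 2
  <chi_rho, chi_5> = (1/20)[1*(9)*conj(2) + 1*(-3)*conj(-2) + 2*(-1/2 + sqrt(5)/2)*conj(1/2 + sqrt(5)/2) + 2*(3/2 + 3*sqrt(5)/2)*conj(-1/2 + sqrt(5)/2) + 2*(-sqrt(5)/2 - 1/2)*conj(1/2 - sqrt(5)/2) + 2*(3/2 - 3*sqrt(5)/2)*conj(-sqrt(5)/2 - 1/2) + 5*(-3)*conj(0) + 5*(1)*conj(0)]
      = (1/20)[(18) + (6) + (2) + (6) + (2) + (6) + (0) + (0)] = 40/20 = 2
  <chi_rho, chi_6> = (1/20)[1*(9)*conj(2) + 1*(-3)*conj(2) + 2*(-1/2 + sqrt(5)/2)*conj(-1/2 + sqrt(5)/2) + 2*(3/2 + 3*sqrt(5)/2)*conj(-sqrt(5)/2 - 1/2) + 2*(-sqrt(5)/2 - 1/2)*conj(-sqrt(5)/2 - 1/2) + 2*(3/2 - 3*sqrt(5)/2)*conj(-1/2 + sqrt(5)/2) + 5*(-3)*conj(0) + 5*(1)*conj(0)]
      = (1/20)[(18) + (-6) + (3 - sqrt(5)) + (-9 - 3*sqrt(5)) + (sqrt(5) + 3) + (-9 + 3*sqrt(5)) + (0) + (0)] = 0/20 = 0
  <chi_rho, chi_7> = (1/20)[1*(9)*conj(2) + 1*(-3)*conj(-2) + 2*(-1/2 + sqrt(5)/2)*conj(1/2 - sqrt(5)/2) + 2*(3/2 + 3*sqrt(5)/2)*conj(-sqrt(5)/2 - 1/2) + 2*(-sqrt(5)/2 - 1/2)*conj(1/2 + sqrt(5)/2) + 2*(3/2 - 3*sqrt(5)/2)*conj(-1/2 + sqrt(5)/2) + 5*(-3)*conj(0) + 5*(1)*conj(0)]
      = (1/20)[(18) + (6) + (-3 + sqrt(5)) + (-9 - 3*sqrt(5)) + (-3 - sqrt(5)) + (-9 + 3*sqrt(5)) + (0) + (0)] = 0/20 = 0
  <chi_rho, chi_8> = (1/20)[1*(9)*conj(2) + 1*(-3)*conj(2) + 2*(-1/2 + sqrt(5)/2)*conj(-sqrt(5)/2 - 1/2) + 2*(3/2 + 3*sqrt(5)/2)*conj(-1/2 + sqrt(5)/2) + 2*(-sqrt(5)/2 - 1/2)*conj(-1/2 + sqrt(5)/2) + 2*(3/2 - 3*sqrt(5)/2)*conj(-sqrt(5)/2 - 1/2) + 5*(-3)*conj(0) + 5*(1)*conj(0)]
      = (1/20)[(18) + (-6) + (-2) + (6) + (-2) + (6) + (0) + (0)] = 20/20 = 1
Dimension check: dim(rho) = sum (mult * dim) = 0*1 + 1*1 + 0*1 + 2*1 + 2*2 + 0*2 + 0*2 + 1*2 = 9 = chi_rho(e) = 9.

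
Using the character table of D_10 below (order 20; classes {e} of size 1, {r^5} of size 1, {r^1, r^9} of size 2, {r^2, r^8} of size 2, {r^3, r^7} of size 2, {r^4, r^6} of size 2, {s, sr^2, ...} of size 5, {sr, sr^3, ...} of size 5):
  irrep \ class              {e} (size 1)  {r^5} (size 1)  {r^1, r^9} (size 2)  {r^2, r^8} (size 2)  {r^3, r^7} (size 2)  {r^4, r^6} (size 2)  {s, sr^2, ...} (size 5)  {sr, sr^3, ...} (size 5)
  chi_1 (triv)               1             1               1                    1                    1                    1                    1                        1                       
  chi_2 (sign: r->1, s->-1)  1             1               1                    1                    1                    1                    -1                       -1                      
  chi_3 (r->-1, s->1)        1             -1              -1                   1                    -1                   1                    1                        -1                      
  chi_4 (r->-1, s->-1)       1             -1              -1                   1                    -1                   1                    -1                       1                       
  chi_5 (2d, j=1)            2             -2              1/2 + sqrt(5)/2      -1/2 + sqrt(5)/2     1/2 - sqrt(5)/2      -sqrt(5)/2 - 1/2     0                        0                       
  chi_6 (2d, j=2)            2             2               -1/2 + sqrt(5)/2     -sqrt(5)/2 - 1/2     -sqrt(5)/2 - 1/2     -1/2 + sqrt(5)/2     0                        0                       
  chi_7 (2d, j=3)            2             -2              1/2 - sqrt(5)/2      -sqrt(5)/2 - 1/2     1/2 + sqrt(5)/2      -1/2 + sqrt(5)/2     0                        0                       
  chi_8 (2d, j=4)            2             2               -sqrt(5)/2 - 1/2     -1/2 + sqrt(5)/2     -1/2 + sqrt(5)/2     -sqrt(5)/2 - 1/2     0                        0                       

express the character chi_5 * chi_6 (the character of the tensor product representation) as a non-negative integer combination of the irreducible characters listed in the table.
chi_5 tensor chi_6 = chi_5 + chi_7 (all other irreducibles have multiplicity 0).

Proof sketch: The character of a tensor product is the pointwise product (chi_5 * chi_6)(C) = chi_5(C) * chi_6(C):
  {e}: (2)*(2), {r^5}: (-2)*(2), {r^1, r^9}: (1/2 + sqrt(5)/2)*(-1/2 + sqrt(5)/2), {r^2, r^8}: (-1/2 + sqrt(5)/2)*(-sqrt(5)/2 - 1/2), {r^3, r^7}: (1/2 - sqrt(5)/2)*(-sqrt(5)/2 - 1/2), {r^4, r^6}: (-sqrt(5)/2 - 1/2)*(-1/2 + sqrt(5)/2), {s, sr^2, ...}: (0)*(0), {sr, sr^3, ...}: (0)*(0)
so (chi_5 * chi_6) takes values
  {e} -> 4, {r^5} -> -4, {r^1, r^9} -> 1, {r^2, r^8} -> -1, {r^3, r^7} -> 1, {r^4, r^6} -> -1, {s, sr^2, ...} -> 0, {sr, sr^3, ...} -> 0.
Now take the inner product of this character with each irreducible chi from the table, <chi_5*chi_6, chi> = (1/20) sum_C |C| (chi_5*chi_6)(C) conj(chi(C)):
  <chi_5*chi_6, chi_1> = (1/20)[1*(4)*conj(1) + 1*(-4)*conj(1) + 2*(1)*conj(1) + 2*(-1)*conj(1) + 2*(1)*conj(1) + 2*(-1)*conj(1) + 5*(0)*conj(1) + 5*(0)*conj(1)]
      = (1/20)[(4) + (-4) + (2) + (-2) + (2) + (-2) + (0) + (0)] = 0/20 = 0
  <chi_5*chi_6, chi_2> = (1/20)[1*(4)*conj(1) + 1*(-4)*conj(1) + 2*(1)*conj(1) + 2*(-1)*conj(1) + 2*(1)*conj(1) + 2*(-1)*conj(1) + 5*(0)*conj(-1) + 5*(0)*conj(-1)]
      = (1/20)[(4) + (-4) + (2) + (-2) + (2) + (-2) + (0) + (0)] = 0/20 = 0
  <chi_5*chi_6, chi_3> = (1/20)[1*(4)*conj(1) + 1*(-4)*conj(-1) + 2*(1)*conj(-1) + 2*(-1)*conj(1) + 2*(1)*conj(-1) + 2*(-1)*conj(1) + 5*(0)*conj(1) + 5*(0)*conj(-1)]
      = (1/20)[(4) + (4) + (-2) + (-2) + (-2) + (-2) + (0) + (0)] = 0/20 = 0
  <chi_5*chi_6, chi_4> = (1/20)[1*(4)*conj(1) + 1*(-4)*conj(-1) + 2*(1)*conj(-1) + 2*(-1)*conj(1) + 2*(1)*conj(-1) + 2*(-1)*conj(1) + 5*(0)*conj(-1) + 5*(0)*conj(1)]
      = (1/20)[(4) + (4) + (-2) + (-2) + (-2) + (-2) + (0) + (0)] = 0/20 = 0
  <chi_5*chi_6, chi_5> = (1/20)[1*(4)*conj(2) + 1*(-4)*conj(-2) + 2*(1)*conj(1/2 + sqrt(5)/2) + 2*(-1)*conj(-1/2 + sqrt(5)/2) + 2*(1)*conj(1/2 - sqrt(5)/2) + 2*(-1)*conj(-sqrt(5)/2 - 1/2) + 5*(0)*conj(0) + 5*(0)*conj(0)]
      = (1/20)[(8) + (8) + (1 + sqrt(5)) + (1 - sqrt(5)) + (1 - sqrt(5)) + (1 + sqrt(5)) + (0) + (0)] = 20/20 = 1
  <chi_5*chi_6, chi_6> = (1/20)[1*(4)*conj(2) + 1*(-4)*conj(2) + 2*(1)*conj(-1/2 + sqrt(5)/2) + 2*(-1)*conj(-sqrt(5)/2 - 1/2) + 2*(1)*conj(-sqrt(5)/2 - 1/2) + 2*(-1)*conj(-1/2 + sqrt(5)/2) + 5*(0)*conj(0) + 5*(0)*conj(0)]
      = (1/20)[(8) + (-8) + (-1 + sqrt(5)) + (1 + sqrt(5)) + (-sqrt(5) - 1) + (1 - sqrt(5)) + (0) + (0)] = 0/20 = 0
  <chi_5*chi_6, chi_7> = (1/20)[1*(4)*conj(2) + 1*(-4)*conj(-2) + 2*(1)*conj(1/2 - sqrt(5)/2) + 2*(-1)*conj(-sqrt(5)/2 - 1/2) + 2*(1)*conj(1/2 + sqrt(5)/2) + 2*(-1)*conj(-1/2 + sqrt(5)/2) + 5*(0)*conj(0) + 5*(0)*conj(0)]
      = (1/20)[(8) + (8) + (1 - sqrt(5)) + (1 + sqrt(5)) + (1 + sqrt(5)) + (1 - sqrt(5)) + (0) + (0)] = 20/20 = 1
  <chi_5*chi_6, chi_8> = (1/20)[1*(4)*conj(2) + 1*(-4)*conj(2) + 2*(1)*conj(-sqrt(5)/2 - 1/2) + 2*(-1)*conj(-1/2 + sqrt(5)/2) + 2*(1)*conj(-1/2 + sqrt(5)/2) + 2*(-1)*conj(-sqrt(5)/2 - 1/2) + 5*(0)*conj(0) + 5*(0)*conj(0)]
      = (1/20)[(8) + (-8) + (-sqrt(5) - 1) + (1 - sqrt(5)) + (-1 + sqrt(5)) + (1 + sqrt(5)) + (0) + (0)] = 0/20 = 0
Hence the multiplicities are chi_5: 1, chi_7: 1. Dimension check: dim(chi_5)*dim(chi_6) = 2*2 = 4 and sum (mult * dim) = 1*2 + 1*2 = 4.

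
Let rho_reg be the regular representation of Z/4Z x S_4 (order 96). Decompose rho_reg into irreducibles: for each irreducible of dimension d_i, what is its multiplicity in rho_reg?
Each irreducible V_i of dimension d_i appears with multiplicity d_i, i.e. rho_reg = (direct sum over all irreducibles V_i) d_i V_i. The irreducible dimensions for Z/4Z x S_4 are 1, 1, 1, 1, 1, 1, 1, 1, 2, 2, 2, 2, 3, 3, 3, 3, 3, 3, 3, 3: 8 irreducibles of dimension 1, each with multiplicity 1; 4 irreducibles of dimension 2, each with multiplicity 2; 8 irreducibles of dimension 3, each with multiplicity 3. Total dimension 8*1*1 + 4*2*2 + 8*3*3 = 96 = |G|.

Proof sketch: General theorem: in the regular representation of a finite group G, each irreducible appears with multiplicity equal to its dimension. Check: dim(rho_reg) = sum d_i^2 = 1 + 1 + 1 + 1 + 1 + 1 + 1 + 1 + 4 + 4 + 4 + 4 + 9 + 9 + 9 + 9 + 9 + 9 + 9 + 9 = 96 = |G|.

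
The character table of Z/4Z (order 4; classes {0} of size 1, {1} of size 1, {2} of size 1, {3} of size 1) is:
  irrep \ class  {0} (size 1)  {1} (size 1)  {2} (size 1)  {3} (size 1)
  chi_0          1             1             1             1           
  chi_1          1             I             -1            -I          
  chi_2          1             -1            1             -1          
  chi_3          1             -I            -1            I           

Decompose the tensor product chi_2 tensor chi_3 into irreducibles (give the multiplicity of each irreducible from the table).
chi_2 tensor chi_3 = chi_1 (all other irreducibles have multiplicity 0).

Justification: The character of a tensor product is the pointwise product (chi_2 * chi_3)(C) = chi_2(C) * chi_3(C):
  {0}: (1)*(1), {1}: (-1)*(-I), {2}: (1)*(-1), {3}: (-1)*(I)
so (chi_2 * chi_3) takes values
  {0} -> 1, {1} -> I, {2} -> -1, {3} -> -I.
Now take the inner product of this character with each irreducible chi from the table, <chi_2*chi_3, chi> = (1/4) sum_C |C| (chi_2*chi_3)(C) conj(chi(C)):
  <chi_2*chi_3, chi_0> = (1/4)[1*(1)*conj(1) + 1*(I)*conj(1) + 1*(-1)*conj(1) + 1*(-I)*conj(1)]
      = (1/4)[(1) + (I) + (-1) + (-I)] = 0/4 = 0
  <chi_2*chi_3, chi_1> = (1/4)[1*(1)*conj(1) + 1*(I)*conj(I) + 1*(-1)*conj(-1) + 1*(-I)*conj(-I)]
      = (1/4)[(1) + (1) + (1) + (1)] = 4/4 = 1
  <chi_2*chi_3, chi_2> = (1/4)[1*(1)*conj(1) + 1*(I)*conj(-1) + 1*(-1)*conj(1) + 1*(-I)*conj(-1)]
      = (1/4)[(1) + (-I) + (-1) + (I)] = 0/4 = 0
  <chi_2*chi_3, chi_3> = (1/4)[1*(1)*conj(1) + 1*(I)*conj(-I) + 1*(-1)*conj(-1) + 1*(-I)*conj(I)]
      = (1/4)[(1) + (-1) + (1) + (-1)] = 0/4 = 0
(Exp terms are combined using exp(i*s)*conj(exp(i*t)) = exp(i*(s-t)), and sums of them are collapsed using the identity that for every m > 1 the m distinct m-th roots of unity sum to 0, e.g. 1 + exp(2*I*pi/3) + exp(-2*I*pi/3) = 0.)
Hence the multiplicities are chi_1: 1. Dimension check: dim(chi_2)*dim(chi_3) = 1*1 = 1 and sum (mult * dim) = 1*1 = 1.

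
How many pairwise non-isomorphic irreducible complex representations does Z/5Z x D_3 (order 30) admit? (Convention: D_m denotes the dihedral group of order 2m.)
15

Details: The number of irreducible complex representations of a finite group equals its number of conjugacy classes. For a direct product, #classes(G x H) = #classes(G) * #classes(H). Z/5Z has 5 classes (abelian), D_3 has 3 classes, so 5 * 3 = 15, so Z/5Z x D_3 (order 30) has exactly 15 irreducible complex representations.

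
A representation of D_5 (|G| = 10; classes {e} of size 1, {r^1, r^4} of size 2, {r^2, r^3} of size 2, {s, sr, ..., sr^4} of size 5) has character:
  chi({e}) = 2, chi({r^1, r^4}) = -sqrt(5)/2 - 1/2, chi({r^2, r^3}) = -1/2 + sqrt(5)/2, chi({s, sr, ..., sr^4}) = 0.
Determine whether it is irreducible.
Irreducible: <chi, chi> = 1.

Reasoning: <chi, chi> = (1/|G|) sum_C |C| * |chi(C)|^2 = (1/10)[1*|2|^2 + 2*|-sqrt(5)/2 - 1/2|^2 + 2*|-1/2 + sqrt(5)/2|^2 + 5*|0|^2]
  = (1/10)[(4) + (sqrt(5) + 3) + (3 - sqrt(5)) + (0)] = 10/10 = 1.
A character is irreducible iff <chi, chi> = 1, so this representation is irreducible.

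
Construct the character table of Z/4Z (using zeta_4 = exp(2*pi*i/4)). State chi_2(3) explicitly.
Character table of Z/4Z (irreps indexed chi_0,...,chi_3 with chi_k(m) = zeta_4^(k*m), zeta_4 = exp(2*pi*i/4)):
  irrep \ class  {0} (size 1)  {1} (size 1)  {2} (size 1)  {3} (size 1)
  chi_0          1             1             1             1           
  chi_1          1             I             -1            -I          
  chi_2          1             -1            1             -1          
  chi_3          1             -I            -1            I           

Spot check: chi_2(3) = zeta_4^(2*3) = zeta_4^6 = -1.

Solution. Z/4Z is abelian, so all 4 irreducible complex representations are 1-dimensional. They are given by chi_k(m) = zeta_4^(k*m) for k = 0,...,3. Row orthogonality: sum_m chi_k(m) conj(chi_l(m)) = 4 * [k = l].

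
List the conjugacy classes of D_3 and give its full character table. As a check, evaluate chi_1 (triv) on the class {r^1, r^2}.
Conjugacy classes: {e} of size 1, {r^1, r^2} of size 2, {s, sr, ..., sr^2} of size 3.
Character table:
  irrep \ class              {e} (size 1)  {r^1, r^2} (size 2)  {s, sr, ..., sr^2} (size 3)
  chi_1 (triv)               1             1                    1                          
  chi_2 (sign: r->1, s->-1)  1             1                    -1                         
  chi_3 (2d, j=1)            2             -1                   0                          

Spot check: chi_1 (triv) on {r^1, r^2} = 1.

Justification: D_3 has order 2*3 = 6 with 3 conjugacy classes, hence 3 irreducibles. Sum of squared dims 1 + 1 + 4 = 6 = |G|. Linear characters come from the abelianisation; the 2-dimensional irreps have character r^k -> 2*cos(2*pi*j*k/3), reflections -> 0.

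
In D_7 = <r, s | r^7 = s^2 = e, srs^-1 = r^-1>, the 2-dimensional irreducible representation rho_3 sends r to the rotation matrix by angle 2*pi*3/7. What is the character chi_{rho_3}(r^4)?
chi_{rho_3}(r^4) = 2*cos(2*pi*3*4/7) = -2*cos(3*pi/7)

Argument: rho_3(r^4) is rotation by angle 2*pi*3*4/7, whose trace is 2*cos(2*pi*3*4/7) = -2*cos(3*pi/7).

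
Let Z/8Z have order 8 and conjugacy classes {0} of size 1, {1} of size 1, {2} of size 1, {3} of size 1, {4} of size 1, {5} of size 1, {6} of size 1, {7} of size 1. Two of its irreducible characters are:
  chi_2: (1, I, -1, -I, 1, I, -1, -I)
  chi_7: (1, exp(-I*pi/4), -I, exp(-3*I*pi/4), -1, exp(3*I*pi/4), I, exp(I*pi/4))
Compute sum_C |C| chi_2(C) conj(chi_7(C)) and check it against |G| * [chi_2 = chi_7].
Sum = 0; so <chi_2, chi_7> = 0 (distinct irreducibles are orthogonal).

Details: Compute term by term over conjugacy classes (|C| * chi_2(C) * conj(chi_7(C))):
  1*(1)*conj(1) + 1*(I)*conj(exp(-I*pi/4)) + 1*(-1)*conj(-I) + 1*(-I)*conj(exp(-3*I*pi/4)) + 1*(1)*conj(-1) + 1*(I)*conj(exp(3*I*pi/4)) + 1*(-1)*conj(I) + 1*(-I)*conj(exp(I*pi/4))
  = (1) + (exp(3*I*pi/4)) + (-I) + (-exp(-3*I*pi/4)) + (-1) + (exp(-I*pi/4)) + (I) + (-exp(I*pi/4))
  = 0.
(Exp terms are combined using exp(i*s)*conj(exp(i*t)) = exp(i*(s-t)), and sums of them are collapsed using the identity that for every m > 1 the m distinct m-th roots of unity sum to 0, e.g. 1 + exp(2*I*pi/3) + exp(-2*I*pi/3) = 0.)
Dividing by |G| = 8 gives 0/8 = 0, matching the row-orthogonality relation <chi_2, chi_7> = [chi_2 = chi_7].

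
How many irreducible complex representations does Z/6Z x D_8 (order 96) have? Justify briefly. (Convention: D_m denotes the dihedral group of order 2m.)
42

Explanation: The number of irreducible complex representations of a finite group equals its number of conjugacy classes. For a direct product, #classes(G x H) = #classes(G) * #classes(H). Z/6Z has 6 classes (abelian), D_8 has 7 classes, so 6 * 7 = 42, so Z/6Z x D_8 (order 96) has exactly 42 irreducible complex representations.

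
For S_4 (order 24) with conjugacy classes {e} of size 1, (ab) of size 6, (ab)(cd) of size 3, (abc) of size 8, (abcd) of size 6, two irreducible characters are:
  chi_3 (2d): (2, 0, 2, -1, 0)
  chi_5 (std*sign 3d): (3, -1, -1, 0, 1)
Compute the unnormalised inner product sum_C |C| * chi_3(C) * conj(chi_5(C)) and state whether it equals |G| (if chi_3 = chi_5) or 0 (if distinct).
Sum = 0; so <chi_3, chi_5> = 0 (distinct irreducibles are orthogonal).

Compute term by term over conjugacy classes (|C| * chi_3(C) * conj(chi_5(C))):
  1*(2)*conj(3) + 6*(0)*conj(-1) + 3*(2)*conj(-1) + 8*(-1)*conj(0) + 6*(0)*conj(1)
  = (6) + (0) + (-6) + (0) + (0)
  = 0.
Dividing by |G| = 24 gives 0/24 = 0, matching the row-orthogonality relation <chi_3, chi_5> = [chi_3 = chi_5].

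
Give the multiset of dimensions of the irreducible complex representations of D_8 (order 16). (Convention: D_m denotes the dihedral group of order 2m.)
Dimensions: 1, 1, 1, 1, 2, 2, 2

Details: There are 7 irreducibles (= number of conjugacy classes). Their dimensions d_i satisfy sum d_i^2 = |G| = 16: 1 + 1 + 1 + 1 + 4 + 4 + 4 = 16.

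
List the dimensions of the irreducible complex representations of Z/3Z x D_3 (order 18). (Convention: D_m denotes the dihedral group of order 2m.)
Dimensions: 1, 1, 1, 1, 1, 1, 2, 2, 2

Reasoning: There are 9 irreducibles (= number of conjugacy classes). Their dimensions d_i satisfy sum d_i^2 = |G| = 18: 1 + 1 + 1 + 1 + 1 + 1 + 4 + 4 + 4 = 18. (For the product with Z/3Z: each of the 3 1-dim characters of Z/3Z tensors with each irrep of D_3, giving 3 copies of each D_3-dimension.)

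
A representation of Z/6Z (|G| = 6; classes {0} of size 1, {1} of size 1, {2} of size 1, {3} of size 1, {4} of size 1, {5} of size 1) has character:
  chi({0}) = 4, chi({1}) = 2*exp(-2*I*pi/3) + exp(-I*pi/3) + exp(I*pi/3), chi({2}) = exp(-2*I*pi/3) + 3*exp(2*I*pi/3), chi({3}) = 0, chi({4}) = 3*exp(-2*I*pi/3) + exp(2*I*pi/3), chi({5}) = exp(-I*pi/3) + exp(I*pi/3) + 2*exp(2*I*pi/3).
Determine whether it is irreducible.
Not irreducible (reducible): <chi, chi> = 6 > 1.

Reasoning: <chi, chi> = (1/|G|) sum_C |C| * |chi(C)|^2 = (1/6)[1*|4|^2 + 1*|2*exp(-2*I*pi/3) + exp(-I*pi/3) + exp(I*pi/3)|^2 + 1*|exp(-2*I*pi/3) + 3*exp(2*I*pi/3)|^2 + 1*|0|^2 + 1*|3*exp(-2*I*pi/3) + exp(2*I*pi/3)|^2 + 1*|exp(-I*pi/3) + exp(I*pi/3) + 2*exp(2*I*pi/3)|^2]
  = (1/6)[(16) + (3) + (7) + (0) + (7) + (3)] = 36/6 = 6.
(Exp terms are combined using exp(i*s)*conj(exp(i*t)) = exp(i*(s-t)), and sums of them are collapsed using the identity that for every m > 1 the m distinct m-th roots of unity sum to 0, e.g. 1 + exp(2*I*pi/3) + exp(-2*I*pi/3) = 0.)
A character is irreducible iff <chi, chi> = 1, so this representation is reducible.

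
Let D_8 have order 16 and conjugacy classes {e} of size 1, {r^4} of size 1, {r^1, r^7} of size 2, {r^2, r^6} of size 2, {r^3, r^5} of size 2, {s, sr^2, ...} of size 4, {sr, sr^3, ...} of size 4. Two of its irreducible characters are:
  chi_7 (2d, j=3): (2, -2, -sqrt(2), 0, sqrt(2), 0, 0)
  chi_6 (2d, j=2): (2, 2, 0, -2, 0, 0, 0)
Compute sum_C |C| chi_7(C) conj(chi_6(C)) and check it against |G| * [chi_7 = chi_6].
Sum = 0; so <chi_7, chi_6> = 0 (distinct irreducibles are orthogonal).

Why: Compute term by term over conjugacy classes (|C| * chi_7(C) * conj(chi_6(C))):
  1*(2)*conj(2) + 1*(-2)*conj(2) + 2*(-sqrt(2))*conj(0) + 2*(0)*conj(-2) + 2*(sqrt(2))*conj(0) + 4*(0)*conj(0) + 4*(0)*conj(0)
  = (4) + (-4) + (0) + (0) + (0) + (0) + (0)
  = 0.
Dividing by |G| = 16 gives 0/16 = 0, matching the row-orthogonality relation <chi_7, chi_6> = [chi_7 = chi_6].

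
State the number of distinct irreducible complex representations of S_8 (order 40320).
22

Derivation: The number of irreducible complex representations of a finite group equals its number of conjugacy classes. Conjugacy classes in S_8 correspond to cycle types, i.e. partitions of 8; there are p(8) = 22 of them, so S_8 (order 40320) has exactly 22 irreducible complex representations.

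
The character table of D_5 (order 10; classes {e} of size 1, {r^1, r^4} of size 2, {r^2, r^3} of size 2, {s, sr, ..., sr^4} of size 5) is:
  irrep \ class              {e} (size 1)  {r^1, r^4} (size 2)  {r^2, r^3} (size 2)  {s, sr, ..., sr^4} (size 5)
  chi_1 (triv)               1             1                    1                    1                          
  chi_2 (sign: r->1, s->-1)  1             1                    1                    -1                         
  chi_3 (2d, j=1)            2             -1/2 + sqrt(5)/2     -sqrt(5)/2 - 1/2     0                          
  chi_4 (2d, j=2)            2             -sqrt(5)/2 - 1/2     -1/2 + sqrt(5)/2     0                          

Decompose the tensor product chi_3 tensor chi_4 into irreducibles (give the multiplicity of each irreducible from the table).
chi_3 tensor chi_4 = chi_3 + chi_4 (all other irreducibles have multiplicity 0).

Solution. The character of a tensor product is the pointwise product (chi_3 * chi_4)(C) = chi_3(C) * chi_4(C):
  {e}: (2)*(2), {r^1, r^4}: (-1/2 + sqrt(5)/2)*(-sqrt(5)/2 - 1/2), {r^2, r^3}: (-sqrt(5)/2 - 1/2)*(-1/2 + sqrt(5)/2), {s, sr, ..., sr^4}: (0)*(0)
so (chi_3 * chi_4) takes values
  {e} -> 4, {r^1, r^4} -> -1, {r^2, r^3} -> -1, {s, sr, ..., sr^4} -> 0.
Now take the inner product of this character with each irreducible chi from the table, <chi_3*chi_4, chi> = (1/10) sum_C |C| (chi_3*chi_4)(C) conj(chi(C)):
  <chi_3*chi_4, chi_1> = (1/10)[1*(4)*conj(1) + 2*(-1)*conj(1) + 2*(-1)*conj(1) + 5*(0)*conj(1)]
      = (1/10)[(4) + (-2) + (-2) + (0)] = 0/10 = 0
  <chi_3*chi_4, chi_2> = (1/10)[1*(4)*conj(1) + 2*(-1)*conj(1) + 2*(-1)*conj(1) + 5*(0)*conj(-1)]
      = (1/10)[(4) + (-2) + (-2) + (0)] = 0/10 = 0
  <chi_3*chi_4, chi_3> = (1/10)[1*(4)*conj(2) + 2*(-1)*conj(-1/2 + sqrt(5)/2) + 2*(-1)*conj(-sqrt(5)/2 - 1/2) + 5*(0)*conj(0)]
      = (1/10)[(8) + (1 - sqrt(5)) + (1 + sqrt(5)) + (0)] = 10/10 = 1
  <chi_3*chi_4, chi_4> = (1/10)[1*(4)*conj(2) + 2*(-1)*conj(-sqrt(5)/2 - 1/2) + 2*(-1)*conj(-1/2 + sqrt(5)/2) + 5*(0)*conj(0)]
      = (1/10)[(8) + (1 + sqrt(5)) + (1 - sqrt(5)) + (0)] = 10/10 = 1
Hence the multiplicities are chi_3: 1, chi_4: 1. Dimension check: dim(chi_3)*dim(chi_4) = 2*2 = 4 and sum (mult * dim) = 1*2 + 1*2 = 4.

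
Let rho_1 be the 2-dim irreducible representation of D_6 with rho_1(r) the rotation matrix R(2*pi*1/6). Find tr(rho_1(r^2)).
chi_{rho_1}(r^2) = 2*cos(2*pi*1*2/6) = -1

Justification: rho_1(r^2) is rotation by angle 2*pi*1*2/6, whose trace is 2*cos(2*pi*1*2/6) = -1.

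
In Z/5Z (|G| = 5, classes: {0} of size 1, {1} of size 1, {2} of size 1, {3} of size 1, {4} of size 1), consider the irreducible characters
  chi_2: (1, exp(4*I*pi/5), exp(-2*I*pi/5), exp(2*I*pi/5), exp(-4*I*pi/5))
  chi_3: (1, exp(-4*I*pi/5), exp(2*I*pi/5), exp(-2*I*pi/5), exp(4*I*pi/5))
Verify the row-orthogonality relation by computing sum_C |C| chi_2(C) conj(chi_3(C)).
Sum = 0; so <chi_2, chi_3> = 0 (distinct irreducibles are orthogonal).

Solution. Compute term by term over conjugacy classes (|C| * chi_2(C) * conj(chi_3(C))):
  1*(1)*conj(1) + 1*(exp(4*I*pi/5))*conj(exp(-4*I*pi/5)) + 1*(exp(-2*I*pi/5))*conj(exp(2*I*pi/5)) + 1*(exp(2*I*pi/5))*conj(exp(-2*I*pi/5)) + 1*(exp(-4*I*pi/5))*conj(exp(4*I*pi/5))
  = (1) + (exp(-2*I*pi/5)) + (exp(-4*I*pi/5)) + (exp(4*I*pi/5)) + (exp(2*I*pi/5))
  = 0.
(Exp terms are combined using exp(i*s)*conj(exp(i*t)) = exp(i*(s-t)), and sums of them are collapsed using the identity that for every m > 1 the m distinct m-th roots of unity sum to 0, e.g. 1 + exp(2*I*pi/3) + exp(-2*I*pi/3) = 0.)
Dividing by |G| = 5 gives 0/5 = 0, matching the row-orthogonality relation <chi_2, chi_3> = [chi_2 = chi_3].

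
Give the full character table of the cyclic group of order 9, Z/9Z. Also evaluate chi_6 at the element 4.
Character table of Z/9Z (irreps indexed chi_0,...,chi_8 with chi_k(m) = zeta_9^(k*m), zeta_9 = exp(2*pi*i/9)):
  irrep \ class  {0} (size 1)  {1} (size 1)    {2} (size 1)    {3} (size 1)    {4} (size 1)    {5} (size 1)    {6} (size 1)    {7} (size 1)    {8} (size 1)  
  chi_0          1             1               1               1               1               1               1               1               1             
  chi_1          1             exp(2*I*pi/9)   exp(4*I*pi/9)   exp(2*I*pi/3)   exp(8*I*pi/9)   exp(-8*I*pi/9)  exp(-2*I*pi/3)  exp(-4*I*pi/9)  exp(-2*I*pi/9)
  chi_2          1             exp(4*I*pi/9)   exp(8*I*pi/9)   exp(-2*I*pi/3)  exp(-2*I*pi/9)  exp(2*I*pi/9)   exp(2*I*pi/3)   exp(-8*I*pi/9)  exp(-4*I*pi/9)
  chi_3          1             exp(2*I*pi/3)   exp(-2*I*pi/3)  1               exp(2*I*pi/3)   exp(-2*I*pi/3)  1               exp(2*I*pi/3)   exp(-2*I*pi/3)
  chi_4          1             exp(8*I*pi/9)   exp(-2*I*pi/9)  exp(2*I*pi/3)   exp(-4*I*pi/9)  exp(4*I*pi/9)   exp(-2*I*pi/3)  exp(2*I*pi/9)   exp(-8*I*pi/9)
  chi_5          1             exp(-8*I*pi/9)  exp(2*I*pi/9)   exp(-2*I*pi/3)  exp(4*I*pi/9)   exp(-4*I*pi/9)  exp(2*I*pi/3)   exp(-2*I*pi/9)  exp(8*I*pi/9) 
  chi_6          1             exp(-2*I*pi/3)  exp(2*I*pi/3)   1               exp(-2*I*pi/3)  exp(2*I*pi/3)   1               exp(-2*I*pi/3)  exp(2*I*pi/3) 
  chi_7          1             exp(-4*I*pi/9)  exp(-8*I*pi/9)  exp(2*I*pi/3)   exp(2*I*pi/9)   exp(-2*I*pi/9)  exp(-2*I*pi/3)  exp(8*I*pi/9)   exp(4*I*pi/9) 
  chi_8          1             exp(-2*I*pi/9)  exp(-4*I*pi/9)  exp(-2*I*pi/3)  exp(-8*I*pi/9)  exp(8*I*pi/9)   exp(2*I*pi/3)   exp(4*I*pi/9)   exp(2*I*pi/9) 

Spot check: chi_6(4) = zeta_9^(6*4) = zeta_9^24 = exp(-2*I*pi/3).

Details: Z/9Z is abelian, so all 9 irreducible complex representations are 1-dimensional. They are given by chi_k(m) = zeta_9^(k*m) for k = 0,...,8. Row orthogonality: sum_m chi_k(m) conj(chi_l(m)) = 9 * [k = l].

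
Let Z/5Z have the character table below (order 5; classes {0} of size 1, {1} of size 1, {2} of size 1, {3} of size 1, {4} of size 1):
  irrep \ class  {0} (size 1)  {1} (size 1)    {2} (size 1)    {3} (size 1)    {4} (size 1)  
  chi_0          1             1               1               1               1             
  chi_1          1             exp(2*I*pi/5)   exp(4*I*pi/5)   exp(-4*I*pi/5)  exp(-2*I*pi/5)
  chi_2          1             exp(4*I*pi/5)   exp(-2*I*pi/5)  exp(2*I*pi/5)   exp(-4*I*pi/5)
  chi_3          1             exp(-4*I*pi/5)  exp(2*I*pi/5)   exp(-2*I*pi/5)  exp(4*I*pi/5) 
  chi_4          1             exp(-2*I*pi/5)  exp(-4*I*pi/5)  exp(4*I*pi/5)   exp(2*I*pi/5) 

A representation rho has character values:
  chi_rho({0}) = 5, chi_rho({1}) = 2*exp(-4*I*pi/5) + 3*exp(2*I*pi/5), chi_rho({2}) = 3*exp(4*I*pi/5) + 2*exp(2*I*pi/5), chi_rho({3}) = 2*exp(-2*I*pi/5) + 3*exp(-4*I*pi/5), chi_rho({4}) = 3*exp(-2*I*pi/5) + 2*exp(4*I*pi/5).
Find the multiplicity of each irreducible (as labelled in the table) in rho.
Multiplicities: chi_0: 0, chi_1: 3, chi_2: 0, chi_3: 2, chi_4: 0.

Use <chi_rho, chi> = (1/|G|) sum_C |C| * chi_rho(C) * conj(chi(C)) with |G| = 5 for each irreducible chi in the table:
  <chi_rho, chi_0> = (1/5)[1*(5)*conj(1) + 1*(2*exp(-4*I*pi/5) + 3*exp(2*I*pi/5))*conj(1) + 1*(3*exp(4*I*pi/5) + 2*exp(2*I*pi/5))*conj(1) + 1*(2*exp(-2*I*pi/5) + 3*exp(-4*I*pi/5))*conj(1) + 1*(3*exp(-2*I*pi/5) + 2*exp(4*I*pi/5))*conj(1)]
      = (1/5)[(5) + (2*exp(-4*I*pi/5) + 3*exp(2*I*pi/5)) + (3*exp(4*I*pi/5) + 2*exp(2*I*pi/5)) + (2*exp(-2*I*pi/5) + 3*exp(-4*I*pi/5)) + (3*exp(-2*I*pi/5) + 2*exp(4*I*pi/5))] = 0/5 = 0
  <chi_rho, chi_1> = (1/5)[1*(5)*conj(1) + 1*(2*exp(-4*I*pi/5) + 3*exp(2*I*pi/5))*conj(exp(2*I*pi/5)) + 1*(3*exp(4*I*pi/5) + 2*exp(2*I*pi/5))*conj(exp(4*I*pi/5)) + 1*(2*exp(-2*I*pi/5) + 3*exp(-4*I*pi/5))*conj(exp(-4*I*pi/5)) + 1*(3*exp(-2*I*pi/5) + 2*exp(4*I*pi/5))*conj(exp(-2*I*pi/5))]
      = (1/5)[(5) + (3 + 2*exp(4*I*pi/5)) + (3 + 2*exp(-2*I*pi/5)) + (3 + 2*exp(2*I*pi/5)) + (3 + 2*exp(-4*I*pi/5))] = 15/5 = 3
  <chi_rho, chi_2> = (1/5)[1*(5)*conj(1) + 1*(2*exp(-4*I*pi/5) + 3*exp(2*I*pi/5))*conj(exp(4*I*pi/5)) + 1*(3*exp(4*I*pi/5) + 2*exp(2*I*pi/5))*conj(exp(-2*I*pi/5)) + 1*(2*exp(-2*I*pi/5) + 3*exp(-4*I*pi/5))*conj(exp(2*I*pi/5)) + 1*(3*exp(-2*I*pi/5) + 2*exp(4*I*pi/5))*conj(exp(-4*I*pi/5))]
      = (1/5)[(5) + (3*exp(-2*I*pi/5) + 2*exp(2*I*pi/5)) + (3*exp(-4*I*pi/5) + 2*exp(4*I*pi/5)) + (2*exp(-4*I*pi/5) + 3*exp(4*I*pi/5)) + (2*exp(-2*I*pi/5) + 3*exp(2*I*pi/5))] = 0/5 = 0
  <chi_rho, chi_3> = (1/5)[1*(5)*conj(1) + 1*(2*exp(-4*I*pi/5) + 3*exp(2*I*pi/5))*conj(exp(-4*I*pi/5)) + 1*(3*exp(4*I*pi/5) + 2*exp(2*I*pi/5))*conj(exp(2*I*pi/5)) + 1*(2*exp(-2*I*pi/5) + 3*exp(-4*I*pi/5))*conj(exp(-2*I*pi/5)) + 1*(3*exp(-2*I*pi/5) + 2*exp(4*I*pi/5))*conj(exp(4*I*pi/5))]
      = (1/5)[(5) + (2 + 3*exp(-4*I*pi/5)) + (2 + 3*exp(2*I*pi/5)) + (2 + 3*exp(-2*I*pi/5)) + (2 + 3*exp(4*I*pi/5))] = 10/5 = 2
  <chi_rho, chi_4> = (1/5)[1*(5)*conj(1) + 1*(2*exp(-4*I*pi/5) + 3*exp(2*I*pi/5))*conj(exp(-2*I*pi/5)) + 1*(3*exp(4*I*pi/5) + 2*exp(2*I*pi/5))*conj(exp(-4*I*pi/5)) + 1*(2*exp(-2*I*pi/5) + 3*exp(-4*I*pi/5))*conj(exp(4*I*pi/5)) + 1*(3*exp(-2*I*pi/5) + 2*exp(4*I*pi/5))*conj(exp(2*I*pi/5))]
      = (1/5)[(5) + (2*exp(-2*I*pi/5) + 3*exp(4*I*pi/5)) + (3*exp(-2*I*pi/5) + 2*exp(-4*I*pi/5)) + (2*exp(4*I*pi/5) + 3*exp(2*I*pi/5)) + (3*exp(-4*I*pi/5) + 2*exp(2*I*pi/5))] = 0/5 = 0
(Exp terms are combined using exp(i*s)*conj(exp(i*t)) = exp(i*(s-t)), and sums of them are collapsed using the identity that for every m > 1 the m distinct m-th roots of unity sum to 0, e.g. 1 + exp(2*I*pi/3) + exp(-2*I*pi/3) = 0.)
Dimension check: dim(rho) = sum (mult * dim) = 0*1 + 3*1 + 0*1 + 2*1 + 0*1 = 5 = chi_rho(e) = 5.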